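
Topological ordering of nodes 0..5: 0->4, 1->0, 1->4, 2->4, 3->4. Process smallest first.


Kahn's algorithm, process smallest node first
Order: [1, 0, 2, 3, 4, 5]


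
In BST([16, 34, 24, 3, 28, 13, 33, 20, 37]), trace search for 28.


BST root = 16
Search for 28: compare at each node
Path: [16, 34, 24, 28]


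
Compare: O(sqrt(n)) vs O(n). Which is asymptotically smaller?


sublinear grows slower than linear
O(sqrt(n)) is asymptotically smaller; O(n) grows faster


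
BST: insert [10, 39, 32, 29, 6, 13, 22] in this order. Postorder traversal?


Root = 10; build tree by BST insertion.
Postorder traversal: [6, 22, 13, 29, 32, 39, 10]


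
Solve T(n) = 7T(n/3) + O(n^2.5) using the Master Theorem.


a=7, b=3, c=2.5. log_3(7)=1.771 < c=2.5. Case 3: O(n^c) = O(n^2.500)
Complexity: O(n^2.500)


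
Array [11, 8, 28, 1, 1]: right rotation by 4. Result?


Right rotate by 4: [8, 28, 1, 1, 11]


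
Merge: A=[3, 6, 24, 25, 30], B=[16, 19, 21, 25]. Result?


Compare heads, take smaller each step.
Merged: [3, 6, 16, 19, 21, 24, 25, 25, 30]


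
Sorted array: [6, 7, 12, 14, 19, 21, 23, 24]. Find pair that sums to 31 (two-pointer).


Two pointers: lo=0, hi=7
Found pair: (7, 24) summing to 31


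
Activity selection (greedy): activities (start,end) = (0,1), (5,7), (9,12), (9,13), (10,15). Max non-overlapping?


Greedy: pick earliest-ending, then skip overlaps.
Selected (3 activities): [(0, 1), (5, 7), (9, 12)]


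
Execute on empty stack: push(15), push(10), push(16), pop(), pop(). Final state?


push(15) -> [15]
push(10) -> [15, 10]
push(16) -> [15, 10, 16]
pop() returns 16 -> [15, 10]
pop() returns 10 -> [15]
Final stack (bottom to top): [15]


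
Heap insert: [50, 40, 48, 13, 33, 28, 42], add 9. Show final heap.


Append 9: [50, 40, 48, 13, 33, 28, 42, 9]
Bubble up: no swaps needed
Result: [50, 40, 48, 13, 33, 28, 42, 9]


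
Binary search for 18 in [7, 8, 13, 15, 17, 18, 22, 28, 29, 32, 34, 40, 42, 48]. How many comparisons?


Search for 18:
[0,13] mid=6 arr[6]=22
[0,5] mid=2 arr[2]=13
[3,5] mid=4 arr[4]=17
[5,5] mid=5 arr[5]=18
Total: 4 comparisons


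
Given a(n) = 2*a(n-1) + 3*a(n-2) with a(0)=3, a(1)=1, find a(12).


Build bottom-up:
...a(10)=59051, a(11)=177145, a(12)=2*177145+3*59051=531443


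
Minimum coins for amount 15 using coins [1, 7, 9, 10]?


dp[0]=0; dp[i]=1+min(dp[i-c] for c in coins)
...dp[10]=1, dp[11]=2, dp[12]=3, dp[13]=4, dp[14]=2, dp[15]=3
Minimum coins for 15 = 3


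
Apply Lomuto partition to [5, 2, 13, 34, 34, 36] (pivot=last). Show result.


Elements <= 36 go left of pivot.
Result: [5, 2, 13, 34, 34, 36], pivot at index 5


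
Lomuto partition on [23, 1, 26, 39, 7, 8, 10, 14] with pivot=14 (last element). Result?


Elements <= 14 go left of pivot.
Result: [1, 7, 8, 10, 14, 26, 39, 23], pivot at index 4


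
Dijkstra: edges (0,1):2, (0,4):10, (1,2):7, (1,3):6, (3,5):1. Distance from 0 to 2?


Dijkstra from 0:
Distances: {0: 0, 1: 2, 2: 9, 3: 8, 4: 10, 5: 9}
Shortest distance to 2 = 9, path = [0, 1, 2]


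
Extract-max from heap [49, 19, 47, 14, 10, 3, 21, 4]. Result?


Max = 49
Replace root with last, heapify down
Resulting heap: [47, 19, 21, 14, 10, 3, 4]


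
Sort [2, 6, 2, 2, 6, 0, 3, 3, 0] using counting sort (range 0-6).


Count array: [2, 0, 3, 2, 0, 0, 2]
Reconstruct: [0, 0, 2, 2, 2, 3, 3, 6, 6]


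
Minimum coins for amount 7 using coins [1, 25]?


dp[0]=0; dp[i]=1+min(dp[i-c] for c in coins)
...dp[2]=2, dp[3]=3, dp[4]=4, dp[5]=5, dp[6]=6, dp[7]=7
Minimum coins for 7 = 7


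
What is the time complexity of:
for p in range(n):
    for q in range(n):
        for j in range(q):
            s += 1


Per nesting level: O(n) * O(n) * O(n) [triangular over q] = O(n^3)
Complexity: O(n^3)


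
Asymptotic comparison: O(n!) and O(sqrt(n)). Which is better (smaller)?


sublinear grows slower than factorial
O(sqrt(n)) is asymptotically smaller; O(n!) grows faster


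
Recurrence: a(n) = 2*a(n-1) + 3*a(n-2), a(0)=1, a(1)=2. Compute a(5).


Build bottom-up:
...a(3)=20, a(4)=61, a(5)=2*61+3*20=182


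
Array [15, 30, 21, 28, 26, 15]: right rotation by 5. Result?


Right rotate by 5: [30, 21, 28, 26, 15, 15]


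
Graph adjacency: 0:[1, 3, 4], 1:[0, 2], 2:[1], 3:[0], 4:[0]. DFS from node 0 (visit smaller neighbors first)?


DFS stack-based: start with [0]
Visit order: [0, 1, 2, 3, 4]


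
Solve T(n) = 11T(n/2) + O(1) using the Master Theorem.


a=11, b=2, c=0. log_2(11)=3.459 > c=0. Case 1: O(n^log_b(a)) = O(n^3.459)
Complexity: O(n^3.459)


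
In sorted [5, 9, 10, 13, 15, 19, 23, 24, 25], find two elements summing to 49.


Two pointers: lo=0, hi=8
Found pair: (24, 25) summing to 49


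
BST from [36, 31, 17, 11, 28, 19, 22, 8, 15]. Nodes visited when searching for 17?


BST root = 36
Search for 17: compare at each node
Path: [36, 31, 17]


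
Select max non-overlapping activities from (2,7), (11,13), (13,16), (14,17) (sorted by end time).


Greedy: pick earliest-ending, then skip overlaps.
Selected (3 activities): [(2, 7), (11, 13), (13, 16)]


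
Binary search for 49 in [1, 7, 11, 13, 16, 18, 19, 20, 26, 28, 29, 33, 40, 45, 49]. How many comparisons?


Search for 49:
[0,14] mid=7 arr[7]=20
[8,14] mid=11 arr[11]=33
[12,14] mid=13 arr[13]=45
[14,14] mid=14 arr[14]=49
Total: 4 comparisons


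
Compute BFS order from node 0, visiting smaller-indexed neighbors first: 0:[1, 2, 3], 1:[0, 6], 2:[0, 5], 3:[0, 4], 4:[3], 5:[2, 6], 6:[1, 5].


BFS queue: start with [0]
Visit order: [0, 1, 2, 3, 6, 5, 4]


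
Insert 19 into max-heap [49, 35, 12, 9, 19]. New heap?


Append 19: [49, 35, 12, 9, 19, 19]
Bubble up: swap idx 5(19) with idx 2(12)
Result: [49, 35, 19, 9, 19, 12]


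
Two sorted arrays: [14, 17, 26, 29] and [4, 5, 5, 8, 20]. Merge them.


Compare heads, take smaller each step.
Merged: [4, 5, 5, 8, 14, 17, 20, 26, 29]


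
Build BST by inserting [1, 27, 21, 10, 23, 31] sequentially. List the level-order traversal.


Root = 1; build tree by BST insertion.
Level-Order traversal: [1, 27, 21, 31, 10, 23]


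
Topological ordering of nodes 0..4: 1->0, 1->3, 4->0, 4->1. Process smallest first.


Kahn's algorithm, process smallest node first
Order: [2, 4, 1, 0, 3]


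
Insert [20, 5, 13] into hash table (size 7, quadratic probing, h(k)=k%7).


Insertions: 20->slot 6; 5->slot 5; 13->slot 0
Table: [13, None, None, None, None, 5, 20]


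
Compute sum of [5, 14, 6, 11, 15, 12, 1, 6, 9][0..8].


Prefix sums: [0, 5, 19, 25, 36, 51, 63, 64, 70, 79]
Sum[0..8] = prefix[9] - prefix[0] = 79 - 0 = 79


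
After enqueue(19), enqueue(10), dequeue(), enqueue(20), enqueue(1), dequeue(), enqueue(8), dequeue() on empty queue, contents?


enqueue(19) -> [19]
enqueue(10) -> [19, 10]
dequeue() returns 19 -> [10]
enqueue(20) -> [10, 20]
enqueue(1) -> [10, 20, 1]
dequeue() returns 10 -> [20, 1]
enqueue(8) -> [20, 1, 8]
dequeue() returns 20 -> [1, 8]
Final queue (front to back): [1, 8]


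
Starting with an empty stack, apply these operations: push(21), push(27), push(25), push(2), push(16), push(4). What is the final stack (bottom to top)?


push(21) -> [21]
push(27) -> [21, 27]
push(25) -> [21, 27, 25]
push(2) -> [21, 27, 25, 2]
push(16) -> [21, 27, 25, 2, 16]
push(4) -> [21, 27, 25, 2, 16, 4]
Final stack (bottom to top): [21, 27, 25, 2, 16, 4]


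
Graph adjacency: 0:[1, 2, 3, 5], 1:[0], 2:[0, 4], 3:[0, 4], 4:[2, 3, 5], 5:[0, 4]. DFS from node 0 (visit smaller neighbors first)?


DFS stack-based: start with [0]
Visit order: [0, 1, 2, 4, 3, 5]


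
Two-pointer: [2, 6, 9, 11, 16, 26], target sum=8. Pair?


Two pointers: lo=0, hi=5
Found pair: (2, 6) summing to 8


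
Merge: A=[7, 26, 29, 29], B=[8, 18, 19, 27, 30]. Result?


Compare heads, take smaller each step.
Merged: [7, 8, 18, 19, 26, 27, 29, 29, 30]


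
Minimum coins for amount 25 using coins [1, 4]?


dp[0]=0; dp[i]=1+min(dp[i-c] for c in coins)
...dp[20]=5, dp[21]=6, dp[22]=7, dp[23]=8, dp[24]=6, dp[25]=7
Minimum coins for 25 = 7


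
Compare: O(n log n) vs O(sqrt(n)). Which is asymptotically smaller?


sublinear grows slower than linearithmic
O(sqrt(n)) is asymptotically smaller; O(n log n) grows faster


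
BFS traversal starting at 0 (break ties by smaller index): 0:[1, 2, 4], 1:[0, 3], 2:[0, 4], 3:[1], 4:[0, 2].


BFS queue: start with [0]
Visit order: [0, 1, 2, 4, 3]


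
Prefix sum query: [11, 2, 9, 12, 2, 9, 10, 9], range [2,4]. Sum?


Prefix sums: [0, 11, 13, 22, 34, 36, 45, 55, 64]
Sum[2..4] = prefix[5] - prefix[2] = 36 - 13 = 23


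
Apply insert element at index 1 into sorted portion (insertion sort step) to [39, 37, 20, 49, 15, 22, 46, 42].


After one pass: [37, 39, 20, 49, 15, 22, 46, 42]


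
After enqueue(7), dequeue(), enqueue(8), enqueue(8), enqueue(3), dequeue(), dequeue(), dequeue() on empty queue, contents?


enqueue(7) -> [7]
dequeue() returns 7 -> []
enqueue(8) -> [8]
enqueue(8) -> [8, 8]
enqueue(3) -> [8, 8, 3]
dequeue() returns 8 -> [8, 3]
dequeue() returns 8 -> [3]
dequeue() returns 3 -> []
Final queue (front to back): []


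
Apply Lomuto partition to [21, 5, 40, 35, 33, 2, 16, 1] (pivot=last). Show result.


Elements <= 1 go left of pivot.
Result: [1, 5, 40, 35, 33, 2, 16, 21], pivot at index 0


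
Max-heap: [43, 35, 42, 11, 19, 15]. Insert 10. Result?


Append 10: [43, 35, 42, 11, 19, 15, 10]
Bubble up: no swaps needed
Result: [43, 35, 42, 11, 19, 15, 10]


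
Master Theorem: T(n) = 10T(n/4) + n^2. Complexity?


a=10, b=4, c=2. log_4(10)=1.661 < c=2. Case 3: O(n^c) = O(n^2)
Complexity: O(n^2)


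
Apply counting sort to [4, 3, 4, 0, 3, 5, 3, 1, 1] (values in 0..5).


Count array: [1, 2, 0, 3, 2, 1]
Reconstruct: [0, 1, 1, 3, 3, 3, 4, 4, 5]


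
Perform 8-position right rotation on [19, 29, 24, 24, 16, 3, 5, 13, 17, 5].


Right rotate by 8: [24, 24, 16, 3, 5, 13, 17, 5, 19, 29]


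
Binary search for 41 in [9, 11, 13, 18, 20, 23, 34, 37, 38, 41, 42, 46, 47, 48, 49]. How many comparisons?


Search for 41:
[0,14] mid=7 arr[7]=37
[8,14] mid=11 arr[11]=46
[8,10] mid=9 arr[9]=41
Total: 3 comparisons


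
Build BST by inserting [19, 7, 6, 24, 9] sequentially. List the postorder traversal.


Root = 19; build tree by BST insertion.
Postorder traversal: [6, 9, 7, 24, 19]


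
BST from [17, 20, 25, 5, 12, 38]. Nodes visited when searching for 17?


BST root = 17
Search for 17: compare at each node
Path: [17]


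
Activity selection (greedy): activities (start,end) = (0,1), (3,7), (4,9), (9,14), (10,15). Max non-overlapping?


Greedy: pick earliest-ending, then skip overlaps.
Selected (3 activities): [(0, 1), (3, 7), (9, 14)]


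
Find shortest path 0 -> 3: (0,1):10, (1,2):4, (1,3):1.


Dijkstra from 0:
Distances: {0: 0, 1: 10, 2: 14, 3: 11}
Shortest distance to 3 = 11, path = [0, 1, 3]


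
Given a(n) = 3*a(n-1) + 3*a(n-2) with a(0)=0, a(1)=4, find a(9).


Build bottom-up:
...a(7)=9828, a(8)=37260, a(9)=3*37260+3*9828=141264


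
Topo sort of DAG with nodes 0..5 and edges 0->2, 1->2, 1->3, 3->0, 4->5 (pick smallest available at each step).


Kahn's algorithm, process smallest node first
Order: [1, 3, 0, 2, 4, 5]


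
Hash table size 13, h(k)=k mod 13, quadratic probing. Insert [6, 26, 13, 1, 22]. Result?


Insertions: 6->slot 6; 26->slot 0; 13->slot 1; 1->slot 2; 22->slot 9
Table: [26, 13, 1, None, None, None, 6, None, None, 22, None, None, None]


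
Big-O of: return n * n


Analysis: constant-time operation, no loop
Complexity: O(1)


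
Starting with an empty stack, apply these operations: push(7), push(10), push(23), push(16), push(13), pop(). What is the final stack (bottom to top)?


push(7) -> [7]
push(10) -> [7, 10]
push(23) -> [7, 10, 23]
push(16) -> [7, 10, 23, 16]
push(13) -> [7, 10, 23, 16, 13]
pop() returns 13 -> [7, 10, 23, 16]
Final stack (bottom to top): [7, 10, 23, 16]


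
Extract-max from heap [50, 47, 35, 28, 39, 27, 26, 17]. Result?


Max = 50
Replace root with last, heapify down
Resulting heap: [47, 39, 35, 28, 17, 27, 26]


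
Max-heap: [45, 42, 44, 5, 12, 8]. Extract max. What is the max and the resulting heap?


Max = 45
Replace root with last, heapify down
Resulting heap: [44, 42, 8, 5, 12]


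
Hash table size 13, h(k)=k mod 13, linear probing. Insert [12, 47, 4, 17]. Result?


Insertions: 12->slot 12; 47->slot 8; 4->slot 4; 17->slot 5
Table: [None, None, None, None, 4, 17, None, None, 47, None, None, None, 12]


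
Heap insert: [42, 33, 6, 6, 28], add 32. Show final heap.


Append 32: [42, 33, 6, 6, 28, 32]
Bubble up: swap idx 5(32) with idx 2(6)
Result: [42, 33, 32, 6, 28, 6]


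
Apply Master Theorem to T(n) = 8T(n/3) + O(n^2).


a=8, b=3, c=2. log_3(8)=1.893 < c=2. Case 3: O(n^c) = O(n^2)
Complexity: O(n^2)


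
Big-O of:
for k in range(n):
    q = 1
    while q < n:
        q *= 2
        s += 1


Per nesting level: O(n) * O(log n) = O(n log n)
Complexity: O(n log n)


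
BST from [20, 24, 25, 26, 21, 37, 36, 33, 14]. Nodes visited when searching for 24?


BST root = 20
Search for 24: compare at each node
Path: [20, 24]


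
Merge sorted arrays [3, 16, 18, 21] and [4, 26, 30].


Compare heads, take smaller each step.
Merged: [3, 4, 16, 18, 21, 26, 30]


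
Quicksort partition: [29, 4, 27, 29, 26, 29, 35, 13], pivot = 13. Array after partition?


Elements <= 13 go left of pivot.
Result: [4, 13, 27, 29, 26, 29, 35, 29], pivot at index 1


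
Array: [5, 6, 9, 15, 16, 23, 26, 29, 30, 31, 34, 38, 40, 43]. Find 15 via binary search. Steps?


Search for 15:
[0,13] mid=6 arr[6]=26
[0,5] mid=2 arr[2]=9
[3,5] mid=4 arr[4]=16
[3,3] mid=3 arr[3]=15
Total: 4 comparisons


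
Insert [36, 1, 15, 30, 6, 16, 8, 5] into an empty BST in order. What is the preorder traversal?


Root = 36; build tree by BST insertion.
Preorder traversal: [36, 1, 15, 6, 5, 8, 30, 16]


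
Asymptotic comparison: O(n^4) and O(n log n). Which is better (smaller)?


linearithmic grows slower than quartic
O(n log n) is asymptotically smaller; O(n^4) grows faster


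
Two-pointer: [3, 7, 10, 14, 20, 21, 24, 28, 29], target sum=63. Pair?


Two pointers: lo=0, hi=8
No pair sums to 63


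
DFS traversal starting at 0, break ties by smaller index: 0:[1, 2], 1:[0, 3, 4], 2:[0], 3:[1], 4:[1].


DFS stack-based: start with [0]
Visit order: [0, 1, 3, 4, 2]


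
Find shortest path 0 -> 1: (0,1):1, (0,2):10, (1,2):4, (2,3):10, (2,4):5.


Dijkstra from 0:
Distances: {0: 0, 1: 1, 2: 5, 3: 15, 4: 10}
Shortest distance to 1 = 1, path = [0, 1]


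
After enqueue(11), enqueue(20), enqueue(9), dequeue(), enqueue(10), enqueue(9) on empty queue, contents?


enqueue(11) -> [11]
enqueue(20) -> [11, 20]
enqueue(9) -> [11, 20, 9]
dequeue() returns 11 -> [20, 9]
enqueue(10) -> [20, 9, 10]
enqueue(9) -> [20, 9, 10, 9]
Final queue (front to back): [20, 9, 10, 9]


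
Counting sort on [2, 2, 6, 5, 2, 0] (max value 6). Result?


Count array: [1, 0, 3, 0, 0, 1, 1]
Reconstruct: [0, 2, 2, 2, 5, 6]


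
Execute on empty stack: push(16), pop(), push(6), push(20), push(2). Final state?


push(16) -> [16]
pop() returns 16 -> []
push(6) -> [6]
push(20) -> [6, 20]
push(2) -> [6, 20, 2]
Final stack (bottom to top): [6, 20, 2]


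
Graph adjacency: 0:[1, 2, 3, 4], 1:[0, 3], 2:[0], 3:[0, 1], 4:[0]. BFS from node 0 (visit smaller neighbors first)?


BFS queue: start with [0]
Visit order: [0, 1, 2, 3, 4]


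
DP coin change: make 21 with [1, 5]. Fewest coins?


dp[0]=0; dp[i]=1+min(dp[i-c] for c in coins)
...dp[16]=4, dp[17]=5, dp[18]=6, dp[19]=7, dp[20]=4, dp[21]=5
Minimum coins for 21 = 5


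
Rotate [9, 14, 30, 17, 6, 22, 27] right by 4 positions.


Right rotate by 4: [17, 6, 22, 27, 9, 14, 30]


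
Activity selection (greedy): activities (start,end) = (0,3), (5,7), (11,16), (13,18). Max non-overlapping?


Greedy: pick earliest-ending, then skip overlaps.
Selected (3 activities): [(0, 3), (5, 7), (11, 16)]


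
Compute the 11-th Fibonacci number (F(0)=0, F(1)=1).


F(n)=F(n-1)+F(n-2)
...F(9)=34, F(10)=55, F(11)=89


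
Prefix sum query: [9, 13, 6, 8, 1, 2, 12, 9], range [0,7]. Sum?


Prefix sums: [0, 9, 22, 28, 36, 37, 39, 51, 60]
Sum[0..7] = prefix[8] - prefix[0] = 60 - 0 = 60


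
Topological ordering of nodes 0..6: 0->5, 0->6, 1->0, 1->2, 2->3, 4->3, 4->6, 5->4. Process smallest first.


Kahn's algorithm, process smallest node first
Order: [1, 0, 2, 5, 4, 3, 6]


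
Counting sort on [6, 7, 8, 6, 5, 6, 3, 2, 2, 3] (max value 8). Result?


Count array: [0, 0, 2, 2, 0, 1, 3, 1, 1]
Reconstruct: [2, 2, 3, 3, 5, 6, 6, 6, 7, 8]


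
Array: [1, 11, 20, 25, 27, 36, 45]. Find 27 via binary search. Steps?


Search for 27:
[0,6] mid=3 arr[3]=25
[4,6] mid=5 arr[5]=36
[4,4] mid=4 arr[4]=27
Total: 3 comparisons


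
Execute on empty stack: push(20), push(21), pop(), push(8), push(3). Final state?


push(20) -> [20]
push(21) -> [20, 21]
pop() returns 21 -> [20]
push(8) -> [20, 8]
push(3) -> [20, 8, 3]
Final stack (bottom to top): [20, 8, 3]


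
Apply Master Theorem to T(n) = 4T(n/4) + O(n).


a=4, b=4, c=1. log_4(4)=1 = c=1. Case 2: O(n^c log n) = O(n log n)
Complexity: O(n log n)


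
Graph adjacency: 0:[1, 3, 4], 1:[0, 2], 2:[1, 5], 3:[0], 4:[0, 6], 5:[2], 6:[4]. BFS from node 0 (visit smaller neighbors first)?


BFS queue: start with [0]
Visit order: [0, 1, 3, 4, 2, 6, 5]


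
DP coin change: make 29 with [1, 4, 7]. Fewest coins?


dp[0]=0; dp[i]=1+min(dp[i-c] for c in coins)
...dp[24]=6, dp[25]=4, dp[26]=5, dp[27]=6, dp[28]=4, dp[29]=5
Minimum coins for 29 = 5


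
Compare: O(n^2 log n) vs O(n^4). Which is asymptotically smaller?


n^2 log n grows slower than quartic
O(n^2 log n) is asymptotically smaller; O(n^4) grows faster


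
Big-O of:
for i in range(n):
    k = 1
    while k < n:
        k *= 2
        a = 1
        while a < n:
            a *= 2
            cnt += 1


Per nesting level: O(n) * O(log n) * O(log n) = O(n (log n)^2)
Complexity: O(n (log n)^2)


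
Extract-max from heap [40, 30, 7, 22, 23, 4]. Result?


Max = 40
Replace root with last, heapify down
Resulting heap: [30, 23, 7, 22, 4]


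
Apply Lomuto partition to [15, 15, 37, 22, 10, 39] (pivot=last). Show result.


Elements <= 39 go left of pivot.
Result: [15, 15, 37, 22, 10, 39], pivot at index 5


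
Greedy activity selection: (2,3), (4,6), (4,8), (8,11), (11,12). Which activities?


Greedy: pick earliest-ending, then skip overlaps.
Selected (4 activities): [(2, 3), (4, 6), (8, 11), (11, 12)]


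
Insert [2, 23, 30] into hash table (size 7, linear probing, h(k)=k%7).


Insertions: 2->slot 2; 23->slot 3; 30->slot 4
Table: [None, None, 2, 23, 30, None, None]


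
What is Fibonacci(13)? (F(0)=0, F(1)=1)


F(n)=F(n-1)+F(n-2)
...F(11)=89, F(12)=144, F(13)=233


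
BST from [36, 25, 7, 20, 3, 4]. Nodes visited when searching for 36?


BST root = 36
Search for 36: compare at each node
Path: [36]


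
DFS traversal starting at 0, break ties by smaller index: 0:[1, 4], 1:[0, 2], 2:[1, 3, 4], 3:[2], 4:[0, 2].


DFS stack-based: start with [0]
Visit order: [0, 1, 2, 3, 4]


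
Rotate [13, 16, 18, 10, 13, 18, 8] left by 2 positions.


Left rotate by 2: [18, 10, 13, 18, 8, 13, 16]


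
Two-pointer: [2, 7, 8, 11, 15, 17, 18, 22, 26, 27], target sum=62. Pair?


Two pointers: lo=0, hi=9
No pair sums to 62


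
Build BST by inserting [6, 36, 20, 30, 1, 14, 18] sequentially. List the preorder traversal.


Root = 6; build tree by BST insertion.
Preorder traversal: [6, 1, 36, 20, 14, 18, 30]


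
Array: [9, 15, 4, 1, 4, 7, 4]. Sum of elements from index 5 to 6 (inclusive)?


Prefix sums: [0, 9, 24, 28, 29, 33, 40, 44]
Sum[5..6] = prefix[7] - prefix[5] = 44 - 33 = 11


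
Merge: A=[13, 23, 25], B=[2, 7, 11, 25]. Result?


Compare heads, take smaller each step.
Merged: [2, 7, 11, 13, 23, 25, 25]


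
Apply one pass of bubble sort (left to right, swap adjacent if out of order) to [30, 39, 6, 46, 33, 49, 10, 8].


After one pass: [30, 6, 39, 33, 46, 10, 8, 49]


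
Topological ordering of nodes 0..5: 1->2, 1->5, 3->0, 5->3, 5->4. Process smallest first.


Kahn's algorithm, process smallest node first
Order: [1, 2, 5, 3, 0, 4]


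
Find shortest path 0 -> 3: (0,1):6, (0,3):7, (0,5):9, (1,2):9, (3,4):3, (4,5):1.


Dijkstra from 0:
Distances: {0: 0, 1: 6, 2: 15, 3: 7, 4: 10, 5: 9}
Shortest distance to 3 = 7, path = [0, 3]


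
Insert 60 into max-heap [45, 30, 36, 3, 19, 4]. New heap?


Append 60: [45, 30, 36, 3, 19, 4, 60]
Bubble up: swap idx 6(60) with idx 2(36); swap idx 2(60) with idx 0(45)
Result: [60, 30, 45, 3, 19, 4, 36]


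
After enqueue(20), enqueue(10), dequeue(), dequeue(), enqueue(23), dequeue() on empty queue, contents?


enqueue(20) -> [20]
enqueue(10) -> [20, 10]
dequeue() returns 20 -> [10]
dequeue() returns 10 -> []
enqueue(23) -> [23]
dequeue() returns 23 -> []
Final queue (front to back): []


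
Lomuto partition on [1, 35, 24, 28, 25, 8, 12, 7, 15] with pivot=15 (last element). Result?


Elements <= 15 go left of pivot.
Result: [1, 8, 12, 7, 15, 35, 24, 28, 25], pivot at index 4


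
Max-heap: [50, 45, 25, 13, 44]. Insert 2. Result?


Append 2: [50, 45, 25, 13, 44, 2]
Bubble up: no swaps needed
Result: [50, 45, 25, 13, 44, 2]


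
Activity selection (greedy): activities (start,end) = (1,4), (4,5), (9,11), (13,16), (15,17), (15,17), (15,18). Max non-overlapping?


Greedy: pick earliest-ending, then skip overlaps.
Selected (4 activities): [(1, 4), (4, 5), (9, 11), (13, 16)]


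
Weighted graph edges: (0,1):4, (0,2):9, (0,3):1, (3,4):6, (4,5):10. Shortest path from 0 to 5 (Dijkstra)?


Dijkstra from 0:
Distances: {0: 0, 1: 4, 2: 9, 3: 1, 4: 7, 5: 17}
Shortest distance to 5 = 17, path = [0, 3, 4, 5]


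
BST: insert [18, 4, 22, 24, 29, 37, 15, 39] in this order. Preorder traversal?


Root = 18; build tree by BST insertion.
Preorder traversal: [18, 4, 15, 22, 24, 29, 37, 39]


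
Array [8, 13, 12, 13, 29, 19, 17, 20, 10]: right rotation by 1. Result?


Right rotate by 1: [10, 8, 13, 12, 13, 29, 19, 17, 20]


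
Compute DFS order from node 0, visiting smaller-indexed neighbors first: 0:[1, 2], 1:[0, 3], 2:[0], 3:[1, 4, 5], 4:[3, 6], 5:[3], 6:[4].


DFS stack-based: start with [0]
Visit order: [0, 1, 3, 4, 6, 5, 2]


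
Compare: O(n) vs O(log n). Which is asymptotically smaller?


logarithmic grows slower than linear
O(log n) is asymptotically smaller; O(n) grows faster


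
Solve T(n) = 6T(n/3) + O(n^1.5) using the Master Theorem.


a=6, b=3, c=1.5. log_3(6)=1.631 > c=1.5. Case 1: O(n^log_b(a)) = O(n^1.631)
Complexity: O(n^1.631)


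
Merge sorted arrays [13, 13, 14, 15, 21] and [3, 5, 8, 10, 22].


Compare heads, take smaller each step.
Merged: [3, 5, 8, 10, 13, 13, 14, 15, 21, 22]


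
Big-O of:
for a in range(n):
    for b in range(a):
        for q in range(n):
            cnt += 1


Per nesting level: O(n) * O(n) [triangular over a] * O(n) = O(n^3)
Complexity: O(n^3)


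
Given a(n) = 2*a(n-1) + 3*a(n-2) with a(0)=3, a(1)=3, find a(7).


Build bottom-up:
...a(5)=363, a(6)=1095, a(7)=2*1095+3*363=3279


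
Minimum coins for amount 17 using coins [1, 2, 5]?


dp[0]=0; dp[i]=1+min(dp[i-c] for c in coins)
...dp[12]=3, dp[13]=4, dp[14]=4, dp[15]=3, dp[16]=4, dp[17]=4
Minimum coins for 17 = 4


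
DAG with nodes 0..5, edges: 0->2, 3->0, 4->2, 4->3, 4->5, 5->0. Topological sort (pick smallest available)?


Kahn's algorithm, process smallest node first
Order: [1, 4, 3, 5, 0, 2]


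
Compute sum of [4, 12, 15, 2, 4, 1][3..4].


Prefix sums: [0, 4, 16, 31, 33, 37, 38]
Sum[3..4] = prefix[5] - prefix[3] = 37 - 31 = 6


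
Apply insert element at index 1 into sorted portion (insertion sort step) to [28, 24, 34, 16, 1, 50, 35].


After one pass: [24, 28, 34, 16, 1, 50, 35]


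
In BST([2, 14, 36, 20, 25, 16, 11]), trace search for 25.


BST root = 2
Search for 25: compare at each node
Path: [2, 14, 36, 20, 25]


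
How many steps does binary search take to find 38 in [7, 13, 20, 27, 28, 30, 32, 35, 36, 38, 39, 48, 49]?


Search for 38:
[0,12] mid=6 arr[6]=32
[7,12] mid=9 arr[9]=38
Total: 2 comparisons


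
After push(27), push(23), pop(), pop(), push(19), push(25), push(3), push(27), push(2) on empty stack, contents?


push(27) -> [27]
push(23) -> [27, 23]
pop() returns 23 -> [27]
pop() returns 27 -> []
push(19) -> [19]
push(25) -> [19, 25]
push(3) -> [19, 25, 3]
push(27) -> [19, 25, 3, 27]
push(2) -> [19, 25, 3, 27, 2]
Final stack (bottom to top): [19, 25, 3, 27, 2]


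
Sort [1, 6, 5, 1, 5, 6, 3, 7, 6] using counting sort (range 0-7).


Count array: [0, 2, 0, 1, 0, 2, 3, 1]
Reconstruct: [1, 1, 3, 5, 5, 6, 6, 6, 7]


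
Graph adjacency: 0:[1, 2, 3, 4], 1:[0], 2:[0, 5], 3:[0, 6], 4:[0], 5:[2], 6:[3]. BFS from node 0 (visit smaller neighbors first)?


BFS queue: start with [0]
Visit order: [0, 1, 2, 3, 4, 5, 6]


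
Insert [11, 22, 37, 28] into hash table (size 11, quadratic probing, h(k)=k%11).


Insertions: 11->slot 0; 22->slot 1; 37->slot 4; 28->slot 6
Table: [11, 22, None, None, 37, None, 28, None, None, None, None]


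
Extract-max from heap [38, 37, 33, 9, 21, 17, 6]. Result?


Max = 38
Replace root with last, heapify down
Resulting heap: [37, 21, 33, 9, 6, 17]


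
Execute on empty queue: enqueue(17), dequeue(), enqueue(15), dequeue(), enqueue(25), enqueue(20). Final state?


enqueue(17) -> [17]
dequeue() returns 17 -> []
enqueue(15) -> [15]
dequeue() returns 15 -> []
enqueue(25) -> [25]
enqueue(20) -> [25, 20]
Final queue (front to back): [25, 20]


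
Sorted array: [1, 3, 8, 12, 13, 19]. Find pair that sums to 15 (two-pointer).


Two pointers: lo=0, hi=5
Found pair: (3, 12) summing to 15


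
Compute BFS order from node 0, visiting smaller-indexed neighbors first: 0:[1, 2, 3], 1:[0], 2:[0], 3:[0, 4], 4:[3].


BFS queue: start with [0]
Visit order: [0, 1, 2, 3, 4]


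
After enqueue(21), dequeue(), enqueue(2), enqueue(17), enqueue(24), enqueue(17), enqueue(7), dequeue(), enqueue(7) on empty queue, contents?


enqueue(21) -> [21]
dequeue() returns 21 -> []
enqueue(2) -> [2]
enqueue(17) -> [2, 17]
enqueue(24) -> [2, 17, 24]
enqueue(17) -> [2, 17, 24, 17]
enqueue(7) -> [2, 17, 24, 17, 7]
dequeue() returns 2 -> [17, 24, 17, 7]
enqueue(7) -> [17, 24, 17, 7, 7]
Final queue (front to back): [17, 24, 17, 7, 7]


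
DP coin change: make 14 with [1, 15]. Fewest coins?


dp[0]=0; dp[i]=1+min(dp[i-c] for c in coins)
...dp[9]=9, dp[10]=10, dp[11]=11, dp[12]=12, dp[13]=13, dp[14]=14
Minimum coins for 14 = 14


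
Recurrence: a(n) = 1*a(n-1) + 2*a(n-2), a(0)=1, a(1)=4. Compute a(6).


Build bottom-up:
...a(4)=26, a(5)=54, a(6)=1*54+2*26=106


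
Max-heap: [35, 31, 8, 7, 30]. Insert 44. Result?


Append 44: [35, 31, 8, 7, 30, 44]
Bubble up: swap idx 5(44) with idx 2(8); swap idx 2(44) with idx 0(35)
Result: [44, 31, 35, 7, 30, 8]


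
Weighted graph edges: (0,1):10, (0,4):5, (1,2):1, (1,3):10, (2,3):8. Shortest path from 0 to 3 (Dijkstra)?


Dijkstra from 0:
Distances: {0: 0, 1: 10, 2: 11, 3: 19, 4: 5}
Shortest distance to 3 = 19, path = [0, 1, 2, 3]


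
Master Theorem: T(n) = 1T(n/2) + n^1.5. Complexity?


a=1, b=2, c=1.5. log_2(1)=0 < c=1.5. Case 3: O(n^c) = O(n^1.500)
Complexity: O(n^1.500)


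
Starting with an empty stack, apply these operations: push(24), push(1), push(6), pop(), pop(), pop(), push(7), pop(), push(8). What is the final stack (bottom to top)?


push(24) -> [24]
push(1) -> [24, 1]
push(6) -> [24, 1, 6]
pop() returns 6 -> [24, 1]
pop() returns 1 -> [24]
pop() returns 24 -> []
push(7) -> [7]
pop() returns 7 -> []
push(8) -> [8]
Final stack (bottom to top): [8]


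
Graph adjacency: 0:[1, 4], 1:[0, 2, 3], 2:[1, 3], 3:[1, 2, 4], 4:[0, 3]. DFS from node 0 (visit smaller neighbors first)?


DFS stack-based: start with [0]
Visit order: [0, 1, 2, 3, 4]


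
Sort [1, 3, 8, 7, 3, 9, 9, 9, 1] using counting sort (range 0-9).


Count array: [0, 2, 0, 2, 0, 0, 0, 1, 1, 3]
Reconstruct: [1, 1, 3, 3, 7, 8, 9, 9, 9]


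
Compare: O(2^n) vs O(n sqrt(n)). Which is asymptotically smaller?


n^1.5 grows slower than exponential
O(n sqrt(n)) is asymptotically smaller; O(2^n) grows faster


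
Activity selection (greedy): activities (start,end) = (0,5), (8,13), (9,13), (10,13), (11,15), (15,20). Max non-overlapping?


Greedy: pick earliest-ending, then skip overlaps.
Selected (3 activities): [(0, 5), (8, 13), (15, 20)]


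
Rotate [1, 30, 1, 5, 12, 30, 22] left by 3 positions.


Left rotate by 3: [5, 12, 30, 22, 1, 30, 1]


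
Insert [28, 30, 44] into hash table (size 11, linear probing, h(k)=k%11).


Insertions: 28->slot 6; 30->slot 8; 44->slot 0
Table: [44, None, None, None, None, None, 28, None, 30, None, None]


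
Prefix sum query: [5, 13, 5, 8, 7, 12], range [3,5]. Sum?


Prefix sums: [0, 5, 18, 23, 31, 38, 50]
Sum[3..5] = prefix[6] - prefix[3] = 50 - 23 = 27


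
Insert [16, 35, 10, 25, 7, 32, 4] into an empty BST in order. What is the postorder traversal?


Root = 16; build tree by BST insertion.
Postorder traversal: [4, 7, 10, 32, 25, 35, 16]


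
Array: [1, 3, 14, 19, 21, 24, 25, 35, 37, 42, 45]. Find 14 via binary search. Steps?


Search for 14:
[0,10] mid=5 arr[5]=24
[0,4] mid=2 arr[2]=14
Total: 2 comparisons


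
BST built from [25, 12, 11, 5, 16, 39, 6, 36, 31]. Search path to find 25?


BST root = 25
Search for 25: compare at each node
Path: [25]


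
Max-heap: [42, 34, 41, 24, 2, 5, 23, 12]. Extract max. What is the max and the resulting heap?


Max = 42
Replace root with last, heapify down
Resulting heap: [41, 34, 23, 24, 2, 5, 12]


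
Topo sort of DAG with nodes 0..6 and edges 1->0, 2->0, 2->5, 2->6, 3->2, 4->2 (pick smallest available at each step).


Kahn's algorithm, process smallest node first
Order: [1, 3, 4, 2, 0, 5, 6]


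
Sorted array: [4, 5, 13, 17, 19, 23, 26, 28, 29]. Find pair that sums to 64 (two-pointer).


Two pointers: lo=0, hi=8
No pair sums to 64


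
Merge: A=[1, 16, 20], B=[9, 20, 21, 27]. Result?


Compare heads, take smaller each step.
Merged: [1, 9, 16, 20, 20, 21, 27]


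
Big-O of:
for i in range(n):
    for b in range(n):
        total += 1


Per nesting level: O(n) * O(n) = O(n^2)
Complexity: O(n^2)


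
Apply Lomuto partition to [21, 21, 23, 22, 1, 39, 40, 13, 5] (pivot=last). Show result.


Elements <= 5 go left of pivot.
Result: [1, 5, 23, 22, 21, 39, 40, 13, 21], pivot at index 1


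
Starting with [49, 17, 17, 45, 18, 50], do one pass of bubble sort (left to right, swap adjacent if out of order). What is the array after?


After one pass: [17, 17, 45, 18, 49, 50]


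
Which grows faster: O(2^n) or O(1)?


constant grows slower than exponential
O(1) is asymptotically smaller; O(2^n) grows faster


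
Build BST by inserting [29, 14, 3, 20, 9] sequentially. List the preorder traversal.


Root = 29; build tree by BST insertion.
Preorder traversal: [29, 14, 3, 9, 20]


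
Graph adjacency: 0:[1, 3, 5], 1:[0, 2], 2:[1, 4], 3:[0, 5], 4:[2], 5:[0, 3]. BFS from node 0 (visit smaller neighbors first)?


BFS queue: start with [0]
Visit order: [0, 1, 3, 5, 2, 4]


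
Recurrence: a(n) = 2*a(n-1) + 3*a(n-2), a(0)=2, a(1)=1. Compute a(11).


Build bottom-up:
...a(9)=14761, a(10)=44288, a(11)=2*44288+3*14761=132859


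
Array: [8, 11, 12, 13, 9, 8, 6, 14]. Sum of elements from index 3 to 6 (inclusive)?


Prefix sums: [0, 8, 19, 31, 44, 53, 61, 67, 81]
Sum[3..6] = prefix[7] - prefix[3] = 67 - 31 = 36


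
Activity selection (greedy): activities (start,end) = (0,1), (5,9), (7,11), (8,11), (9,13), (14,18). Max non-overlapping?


Greedy: pick earliest-ending, then skip overlaps.
Selected (4 activities): [(0, 1), (5, 9), (9, 13), (14, 18)]


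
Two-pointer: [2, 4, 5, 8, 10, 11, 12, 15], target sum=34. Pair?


Two pointers: lo=0, hi=7
No pair sums to 34


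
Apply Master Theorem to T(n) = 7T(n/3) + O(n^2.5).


a=7, b=3, c=2.5. log_3(7)=1.771 < c=2.5. Case 3: O(n^c) = O(n^2.500)
Complexity: O(n^2.500)


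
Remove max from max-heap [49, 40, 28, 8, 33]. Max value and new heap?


Max = 49
Replace root with last, heapify down
Resulting heap: [40, 33, 28, 8]


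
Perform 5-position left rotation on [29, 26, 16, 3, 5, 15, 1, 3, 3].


Left rotate by 5: [15, 1, 3, 3, 29, 26, 16, 3, 5]


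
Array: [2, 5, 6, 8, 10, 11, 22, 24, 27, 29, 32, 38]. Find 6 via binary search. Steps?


Search for 6:
[0,11] mid=5 arr[5]=11
[0,4] mid=2 arr[2]=6
Total: 2 comparisons


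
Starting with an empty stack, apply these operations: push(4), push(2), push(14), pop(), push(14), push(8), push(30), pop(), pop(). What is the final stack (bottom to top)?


push(4) -> [4]
push(2) -> [4, 2]
push(14) -> [4, 2, 14]
pop() returns 14 -> [4, 2]
push(14) -> [4, 2, 14]
push(8) -> [4, 2, 14, 8]
push(30) -> [4, 2, 14, 8, 30]
pop() returns 30 -> [4, 2, 14, 8]
pop() returns 8 -> [4, 2, 14]
Final stack (bottom to top): [4, 2, 14]


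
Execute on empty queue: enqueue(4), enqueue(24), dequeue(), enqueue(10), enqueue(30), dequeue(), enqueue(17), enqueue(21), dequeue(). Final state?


enqueue(4) -> [4]
enqueue(24) -> [4, 24]
dequeue() returns 4 -> [24]
enqueue(10) -> [24, 10]
enqueue(30) -> [24, 10, 30]
dequeue() returns 24 -> [10, 30]
enqueue(17) -> [10, 30, 17]
enqueue(21) -> [10, 30, 17, 21]
dequeue() returns 10 -> [30, 17, 21]
Final queue (front to back): [30, 17, 21]


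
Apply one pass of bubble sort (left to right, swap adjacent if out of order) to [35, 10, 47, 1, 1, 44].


After one pass: [10, 35, 1, 1, 44, 47]


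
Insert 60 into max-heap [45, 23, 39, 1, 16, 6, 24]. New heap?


Append 60: [45, 23, 39, 1, 16, 6, 24, 60]
Bubble up: swap idx 7(60) with idx 3(1); swap idx 3(60) with idx 1(23); swap idx 1(60) with idx 0(45)
Result: [60, 45, 39, 23, 16, 6, 24, 1]


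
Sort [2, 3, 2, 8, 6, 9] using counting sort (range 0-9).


Count array: [0, 0, 2, 1, 0, 0, 1, 0, 1, 1]
Reconstruct: [2, 2, 3, 6, 8, 9]


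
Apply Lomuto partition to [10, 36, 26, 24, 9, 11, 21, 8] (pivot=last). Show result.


Elements <= 8 go left of pivot.
Result: [8, 36, 26, 24, 9, 11, 21, 10], pivot at index 0


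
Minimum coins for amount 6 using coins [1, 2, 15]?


dp[0]=0; dp[i]=1+min(dp[i-c] for c in coins)
...dp[1]=1, dp[2]=1, dp[3]=2, dp[4]=2, dp[5]=3, dp[6]=3
Minimum coins for 6 = 3


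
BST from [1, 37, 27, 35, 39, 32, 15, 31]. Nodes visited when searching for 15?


BST root = 1
Search for 15: compare at each node
Path: [1, 37, 27, 15]


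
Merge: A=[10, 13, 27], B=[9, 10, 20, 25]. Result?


Compare heads, take smaller each step.
Merged: [9, 10, 10, 13, 20, 25, 27]


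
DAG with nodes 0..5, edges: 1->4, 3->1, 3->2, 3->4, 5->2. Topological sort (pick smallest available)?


Kahn's algorithm, process smallest node first
Order: [0, 3, 1, 4, 5, 2]


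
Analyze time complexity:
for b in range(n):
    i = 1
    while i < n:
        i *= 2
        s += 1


Per nesting level: O(n) * O(log n) = O(n log n)
Complexity: O(n log n)


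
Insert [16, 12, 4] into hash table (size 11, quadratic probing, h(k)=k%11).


Insertions: 16->slot 5; 12->slot 1; 4->slot 4
Table: [None, 12, None, None, 4, 16, None, None, None, None, None]


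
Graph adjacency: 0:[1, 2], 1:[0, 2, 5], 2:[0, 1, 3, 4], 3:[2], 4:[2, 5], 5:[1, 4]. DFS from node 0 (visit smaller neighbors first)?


DFS stack-based: start with [0]
Visit order: [0, 1, 2, 3, 4, 5]


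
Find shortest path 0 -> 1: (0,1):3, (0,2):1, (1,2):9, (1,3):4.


Dijkstra from 0:
Distances: {0: 0, 1: 3, 2: 1, 3: 7}
Shortest distance to 1 = 3, path = [0, 1]


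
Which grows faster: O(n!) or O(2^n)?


exponential grows slower than factorial
O(2^n) is asymptotically smaller; O(n!) grows faster


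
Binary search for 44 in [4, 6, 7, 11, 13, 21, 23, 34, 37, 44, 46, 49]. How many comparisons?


Search for 44:
[0,11] mid=5 arr[5]=21
[6,11] mid=8 arr[8]=37
[9,11] mid=10 arr[10]=46
[9,9] mid=9 arr[9]=44
Total: 4 comparisons


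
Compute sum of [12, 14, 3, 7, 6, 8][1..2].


Prefix sums: [0, 12, 26, 29, 36, 42, 50]
Sum[1..2] = prefix[3] - prefix[1] = 29 - 12 = 17


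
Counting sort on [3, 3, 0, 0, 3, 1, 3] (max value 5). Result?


Count array: [2, 1, 0, 4, 0, 0]
Reconstruct: [0, 0, 1, 3, 3, 3, 3]


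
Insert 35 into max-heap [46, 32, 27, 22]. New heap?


Append 35: [46, 32, 27, 22, 35]
Bubble up: swap idx 4(35) with idx 1(32)
Result: [46, 35, 27, 22, 32]


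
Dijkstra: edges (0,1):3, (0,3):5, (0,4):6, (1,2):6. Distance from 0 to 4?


Dijkstra from 0:
Distances: {0: 0, 1: 3, 2: 9, 3: 5, 4: 6}
Shortest distance to 4 = 6, path = [0, 4]


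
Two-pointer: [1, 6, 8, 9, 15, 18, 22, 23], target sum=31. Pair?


Two pointers: lo=0, hi=7
Found pair: (8, 23) summing to 31


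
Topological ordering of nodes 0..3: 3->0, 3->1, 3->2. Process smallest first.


Kahn's algorithm, process smallest node first
Order: [3, 0, 1, 2]


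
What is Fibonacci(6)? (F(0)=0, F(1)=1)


F(n)=F(n-1)+F(n-2)
...F(4)=3, F(5)=5, F(6)=8


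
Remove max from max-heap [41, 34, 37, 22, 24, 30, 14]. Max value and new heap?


Max = 41
Replace root with last, heapify down
Resulting heap: [37, 34, 30, 22, 24, 14]


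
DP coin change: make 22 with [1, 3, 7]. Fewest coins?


dp[0]=0; dp[i]=1+min(dp[i-c] for c in coins)
...dp[17]=3, dp[18]=4, dp[19]=5, dp[20]=4, dp[21]=3, dp[22]=4
Minimum coins for 22 = 4


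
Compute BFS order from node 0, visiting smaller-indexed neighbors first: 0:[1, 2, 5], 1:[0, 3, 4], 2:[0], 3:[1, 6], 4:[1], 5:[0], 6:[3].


BFS queue: start with [0]
Visit order: [0, 1, 2, 5, 3, 4, 6]


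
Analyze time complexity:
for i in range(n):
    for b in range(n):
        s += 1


Per nesting level: O(n) * O(n) = O(n^2)
Complexity: O(n^2)


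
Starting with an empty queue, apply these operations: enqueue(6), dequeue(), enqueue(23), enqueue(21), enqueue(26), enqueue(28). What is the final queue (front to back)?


enqueue(6) -> [6]
dequeue() returns 6 -> []
enqueue(23) -> [23]
enqueue(21) -> [23, 21]
enqueue(26) -> [23, 21, 26]
enqueue(28) -> [23, 21, 26, 28]
Final queue (front to back): [23, 21, 26, 28]


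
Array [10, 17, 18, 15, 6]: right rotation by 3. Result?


Right rotate by 3: [18, 15, 6, 10, 17]


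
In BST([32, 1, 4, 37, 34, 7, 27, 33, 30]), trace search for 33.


BST root = 32
Search for 33: compare at each node
Path: [32, 37, 34, 33]


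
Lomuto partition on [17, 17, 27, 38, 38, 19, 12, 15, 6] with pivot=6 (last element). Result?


Elements <= 6 go left of pivot.
Result: [6, 17, 27, 38, 38, 19, 12, 15, 17], pivot at index 0


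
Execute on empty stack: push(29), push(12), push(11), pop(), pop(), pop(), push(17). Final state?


push(29) -> [29]
push(12) -> [29, 12]
push(11) -> [29, 12, 11]
pop() returns 11 -> [29, 12]
pop() returns 12 -> [29]
pop() returns 29 -> []
push(17) -> [17]
Final stack (bottom to top): [17]


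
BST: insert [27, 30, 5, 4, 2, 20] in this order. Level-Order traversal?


Root = 27; build tree by BST insertion.
Level-Order traversal: [27, 5, 30, 4, 20, 2]


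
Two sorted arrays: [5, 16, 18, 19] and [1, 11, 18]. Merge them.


Compare heads, take smaller each step.
Merged: [1, 5, 11, 16, 18, 18, 19]


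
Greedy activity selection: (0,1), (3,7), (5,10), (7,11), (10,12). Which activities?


Greedy: pick earliest-ending, then skip overlaps.
Selected (3 activities): [(0, 1), (3, 7), (7, 11)]
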